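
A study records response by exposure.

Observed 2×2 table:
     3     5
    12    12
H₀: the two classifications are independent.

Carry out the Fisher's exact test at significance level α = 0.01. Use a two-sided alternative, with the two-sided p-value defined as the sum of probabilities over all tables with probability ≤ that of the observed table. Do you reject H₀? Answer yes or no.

reject H₀: no

Margins: r₁=8, r₂=24, c₁=15, c₂=17, n=32
p_obs = C(8,3)·C(24,12)/C(32,15); sum pmf over tables with pmf ≤ p_obs
p-value (two-sided) = 0.69114
At α=0.01: p ≥ α → fail to reject H₀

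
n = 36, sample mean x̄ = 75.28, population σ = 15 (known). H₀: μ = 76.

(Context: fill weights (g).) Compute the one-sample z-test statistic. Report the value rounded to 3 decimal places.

test statistic = -0.288

SE = σ/√n = 15/√36 = 2.5000
z = (x̄−μ₀)/SE = (75.28−76)/2.5000 = -0.2880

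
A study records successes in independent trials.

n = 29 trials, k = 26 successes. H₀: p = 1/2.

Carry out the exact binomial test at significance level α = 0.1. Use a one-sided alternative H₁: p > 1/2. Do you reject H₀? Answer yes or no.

reject H₀: yes

Exact binomial: n=29, k=26, p₀=1/2=0.5000
P(X≥26) from Σ C(n,i)·p₀^i·(1−p₀)^(n−i)
p-value (one-sided, H₁ greater) = 0.00001
At α=0.1: p < α → reject H₀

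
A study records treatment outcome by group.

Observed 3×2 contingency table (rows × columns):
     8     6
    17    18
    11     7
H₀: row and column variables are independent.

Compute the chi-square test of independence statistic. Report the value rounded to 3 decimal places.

test statistic = 0.835

Row totals [14, 35, 18], col totals [36, 31], n=67
χ² = (8−7.52)²/7.52 + (6−6.48)²/6.48 + (17−18.81)²/18.81 + (18−16.19)²/16.19 + (11−9.67)²/9.67 + (7−8.33)²/8.33 = 0.8347
df = 2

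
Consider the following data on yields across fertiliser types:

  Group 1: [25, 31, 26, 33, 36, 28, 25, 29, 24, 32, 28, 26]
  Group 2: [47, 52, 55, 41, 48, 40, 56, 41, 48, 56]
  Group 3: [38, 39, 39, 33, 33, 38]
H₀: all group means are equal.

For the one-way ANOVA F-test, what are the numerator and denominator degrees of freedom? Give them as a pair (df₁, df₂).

k = 3 groups, N = 28 total
df = (k−1, N−k) = (3−1, 28−3) = (2, 25)

degrees of freedom = [2, 25]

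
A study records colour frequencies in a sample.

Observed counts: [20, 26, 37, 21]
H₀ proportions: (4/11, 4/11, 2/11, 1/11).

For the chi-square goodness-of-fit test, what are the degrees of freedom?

df = k − 1 = 4 − 1 = 3

degrees of freedom = 3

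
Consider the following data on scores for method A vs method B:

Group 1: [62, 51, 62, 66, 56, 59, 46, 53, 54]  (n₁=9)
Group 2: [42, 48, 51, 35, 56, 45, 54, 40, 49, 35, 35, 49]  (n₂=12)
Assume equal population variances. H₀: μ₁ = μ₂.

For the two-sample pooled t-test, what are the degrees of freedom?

degrees of freedom = 19

df = n₁ + n₂ − 2 = 9 + 12 − 2 = 19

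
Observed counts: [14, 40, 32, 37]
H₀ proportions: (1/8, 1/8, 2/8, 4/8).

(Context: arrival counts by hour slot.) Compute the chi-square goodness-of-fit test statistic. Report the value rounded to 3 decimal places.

test statistic = 49.374

n = 123; E_i = n·p_i = [15.38, 15.38, 30.75, 61.50]
χ² = (14−15.38)²/15.38 + (40−15.38)²/15.38 + (32−30.75)²/30.75 + (37−61.50)²/61.50 = 49.3740
df = 3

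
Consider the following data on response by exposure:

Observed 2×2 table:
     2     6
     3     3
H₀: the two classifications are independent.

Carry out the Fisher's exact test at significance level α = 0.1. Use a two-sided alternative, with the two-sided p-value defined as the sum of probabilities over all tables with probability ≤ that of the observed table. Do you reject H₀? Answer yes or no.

Margins: r₁=8, r₂=6, c₁=5, c₂=9, n=14
p_obs = C(8,2)·C(6,3)/C(14,5); sum pmf over tables with pmf ≤ p_obs
p-value (two-sided) = 0.58042
At α=0.1: p ≥ α → fail to reject H₀

reject H₀: no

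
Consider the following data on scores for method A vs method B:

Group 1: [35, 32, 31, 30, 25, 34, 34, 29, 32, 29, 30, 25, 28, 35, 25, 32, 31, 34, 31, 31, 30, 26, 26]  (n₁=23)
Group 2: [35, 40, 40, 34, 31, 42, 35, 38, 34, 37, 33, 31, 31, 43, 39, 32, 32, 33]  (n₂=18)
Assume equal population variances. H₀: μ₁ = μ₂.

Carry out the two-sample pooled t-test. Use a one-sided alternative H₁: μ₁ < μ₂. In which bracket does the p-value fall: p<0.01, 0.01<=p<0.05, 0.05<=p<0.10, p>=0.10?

x̄₁=30.217, s₁=3.204, n₁=23
x̄₂=35.556, s₂=3.929, n₂=18
s_p² = [22·3.204² + 17·3.929²]/39 = 12.5220
SE = √(s_p²·(1/23+1/18)) = 1.1136
t = (30.217−35.556)/1.1136 = -4.7936
df = 39
p-value (one-sided, H₁ less) = 0.00001
→ bracket: p<0.01

p-value bracket: p<0.01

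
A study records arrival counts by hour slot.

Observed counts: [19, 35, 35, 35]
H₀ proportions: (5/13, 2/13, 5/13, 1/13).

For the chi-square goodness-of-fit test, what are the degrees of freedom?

df = k − 1 = 4 − 1 = 3

degrees of freedom = 3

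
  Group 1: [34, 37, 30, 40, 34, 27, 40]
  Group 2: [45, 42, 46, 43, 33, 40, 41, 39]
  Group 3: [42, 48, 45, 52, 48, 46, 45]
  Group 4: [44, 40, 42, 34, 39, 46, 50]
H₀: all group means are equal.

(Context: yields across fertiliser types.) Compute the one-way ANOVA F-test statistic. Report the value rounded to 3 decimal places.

test statistic = 8.966

Group means [34.57, 41.12, 46.57, 42.14], grand mean 41.103
SSB = Σnᵢ(x̄ᵢ−x̄)² = 515.529; SSW = ΣΣ(x−x̄ᵢ)² = 479.161
MSB = 515.529/3 = 171.8430; MSW = 479.161/25 = 19.1664
F = MSB/MSW = 8.9658
df = (3, 25)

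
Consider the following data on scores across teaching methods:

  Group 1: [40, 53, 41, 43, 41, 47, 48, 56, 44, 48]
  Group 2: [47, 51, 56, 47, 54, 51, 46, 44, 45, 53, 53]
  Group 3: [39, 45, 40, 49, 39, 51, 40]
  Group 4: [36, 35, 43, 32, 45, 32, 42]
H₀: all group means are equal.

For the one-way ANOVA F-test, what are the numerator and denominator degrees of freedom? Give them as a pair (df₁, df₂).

degrees of freedom = [3, 31]

k = 4 groups, N = 35 total
df = (k−1, N−k) = (4−1, 35−4) = (3, 31)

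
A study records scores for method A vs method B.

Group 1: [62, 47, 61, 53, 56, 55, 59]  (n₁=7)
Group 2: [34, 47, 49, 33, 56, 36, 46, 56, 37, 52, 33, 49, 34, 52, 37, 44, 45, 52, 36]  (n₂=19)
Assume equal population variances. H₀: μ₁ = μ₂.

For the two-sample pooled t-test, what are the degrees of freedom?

df = n₁ + n₂ − 2 = 7 + 19 − 2 = 24

degrees of freedom = 24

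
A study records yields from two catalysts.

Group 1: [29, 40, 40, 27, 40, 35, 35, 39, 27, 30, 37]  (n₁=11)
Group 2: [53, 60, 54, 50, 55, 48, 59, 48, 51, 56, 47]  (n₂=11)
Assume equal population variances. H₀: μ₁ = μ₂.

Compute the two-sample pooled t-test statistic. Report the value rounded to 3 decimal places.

test statistic = -8.806

x̄₁=34.455, s₁=5.298, n₁=11
x̄₂=52.818, s₂=4.446, n₂=11
s_p² = [10·5.298² + 10·4.446²]/20 = 23.9182
SE = √(s_p²·(1/11+1/11)) = 2.0854
t = (34.455−52.818)/2.0854 = -8.8059
df = 20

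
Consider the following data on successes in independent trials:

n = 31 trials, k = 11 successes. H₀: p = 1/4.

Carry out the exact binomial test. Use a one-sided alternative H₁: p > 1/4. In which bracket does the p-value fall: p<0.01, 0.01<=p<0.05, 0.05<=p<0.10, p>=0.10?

Exact binomial: n=31, k=11, p₀=1/4=0.2500
P(X≥11) from Σ C(n,i)·p₀^i·(1−p₀)^(n−i)
p-value (one-sided, H₁ greater) = 0.12844
→ bracket: p>=0.10

p-value bracket: p>=0.10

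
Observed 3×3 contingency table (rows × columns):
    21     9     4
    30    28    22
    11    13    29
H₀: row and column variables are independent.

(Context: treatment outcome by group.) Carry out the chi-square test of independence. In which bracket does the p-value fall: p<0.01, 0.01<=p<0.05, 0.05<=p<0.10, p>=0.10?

Row totals [34, 80, 53], col totals [62, 50, 55], n=167
χ² = (21−12.62)²/12.62 + (9−10.18)²/10.18 + (4−11.20)²/11.20 + (30−29.70)²/29.70 + (28−23.95)²/23.95 + (22−26.35)²/26.35 + (11−19.68)²/19.68 + (13−15.87)²/15.87 + (29−17.46)²/17.46 = 23.7077
df = 4
p-value (upper-tail) = 0.00009
→ bracket: p<0.01

p-value bracket: p<0.01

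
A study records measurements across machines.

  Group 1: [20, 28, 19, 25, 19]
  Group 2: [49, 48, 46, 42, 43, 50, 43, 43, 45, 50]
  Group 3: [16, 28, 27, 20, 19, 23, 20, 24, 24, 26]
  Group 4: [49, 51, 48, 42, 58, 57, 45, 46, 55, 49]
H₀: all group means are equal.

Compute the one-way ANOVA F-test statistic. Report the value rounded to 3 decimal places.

test statistic = 107.623

Group means [22.20, 45.90, 22.70, 50.00], grand mean 37.057
SSB = Σnᵢ(x̄ᵢ−x̄)² = 5622.086; SSW = ΣΣ(x−x̄ᵢ)² = 539.800
MSB = 5622.086/3 = 1874.0286; MSW = 539.800/31 = 17.4129
F = MSB/MSW = 107.6230
df = (3, 31)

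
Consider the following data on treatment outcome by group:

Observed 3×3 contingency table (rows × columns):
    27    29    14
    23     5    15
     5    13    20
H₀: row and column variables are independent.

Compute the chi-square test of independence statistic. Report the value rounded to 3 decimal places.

test statistic = 25.121

Row totals [70, 43, 38], col totals [55, 47, 49], n=151
χ² = (27−25.50)²/25.50 + (29−21.79)²/21.79 + (14−22.72)²/22.72 + (23−15.66)²/15.66 + (5−13.38)²/13.38 + (15−13.95)²/13.95 + (5−13.84)²/13.84 + (13−11.83)²/11.83 + (20−12.33)²/12.33 = 25.1206
df = 4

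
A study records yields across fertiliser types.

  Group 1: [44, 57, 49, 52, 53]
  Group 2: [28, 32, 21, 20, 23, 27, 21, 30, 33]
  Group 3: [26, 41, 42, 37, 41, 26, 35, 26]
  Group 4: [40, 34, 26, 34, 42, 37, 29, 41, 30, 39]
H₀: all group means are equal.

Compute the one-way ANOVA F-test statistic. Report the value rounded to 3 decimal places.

test statistic = 19.984

Group means [51.00, 26.11, 34.25, 35.20], grand mean 34.875
SSB = Σnᵢ(x̄ᵢ−x̄)² = 1995.511; SSW = ΣΣ(x−x̄ᵢ)² = 931.989
MSB = 1995.511/3 = 665.1704; MSW = 931.989/28 = 33.2853
F = MSB/MSW = 19.9839
df = (3, 28)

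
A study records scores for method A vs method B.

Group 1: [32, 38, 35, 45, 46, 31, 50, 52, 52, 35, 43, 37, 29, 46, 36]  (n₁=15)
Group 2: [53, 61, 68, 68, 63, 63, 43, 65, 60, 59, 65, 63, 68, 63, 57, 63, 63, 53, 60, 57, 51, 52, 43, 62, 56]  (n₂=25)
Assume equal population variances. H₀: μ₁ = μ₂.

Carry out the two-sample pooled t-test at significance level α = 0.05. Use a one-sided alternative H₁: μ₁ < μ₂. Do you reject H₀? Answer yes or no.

reject H₀: yes

x̄₁=40.467, s₁=7.726, n₁=15
x̄₂=59.160, s₂=6.890, n₂=25
s_p² = [14·7.726² + 24·6.890²]/38 = 51.9761
SE = √(s_p²·(1/15+1/25)) = 2.3546
t = (40.467−59.160)/2.3546 = -7.9391
df = 38
p-value (one-sided, H₁ less) = 0.00000
At α=0.05: p < α → reject H₀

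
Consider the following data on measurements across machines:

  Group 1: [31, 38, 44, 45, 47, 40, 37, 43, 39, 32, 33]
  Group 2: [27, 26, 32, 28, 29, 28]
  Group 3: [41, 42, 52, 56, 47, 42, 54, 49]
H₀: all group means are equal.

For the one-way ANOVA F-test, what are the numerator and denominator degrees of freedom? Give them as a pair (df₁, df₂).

degrees of freedom = [2, 22]

k = 3 groups, N = 25 total
df = (k−1, N−k) = (3−1, 25−3) = (2, 22)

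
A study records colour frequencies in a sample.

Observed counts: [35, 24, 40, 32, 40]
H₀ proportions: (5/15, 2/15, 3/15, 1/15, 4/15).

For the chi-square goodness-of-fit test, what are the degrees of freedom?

degrees of freedom = 4

df = k − 1 = 5 − 1 = 4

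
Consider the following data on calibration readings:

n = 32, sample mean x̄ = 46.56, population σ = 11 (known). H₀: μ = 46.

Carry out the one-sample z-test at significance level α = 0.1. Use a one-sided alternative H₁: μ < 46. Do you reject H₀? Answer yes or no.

SE = σ/√n = 11/√32 = 1.9445
z = (x̄−μ₀)/SE = (46.56−46)/1.9445 = 0.2880
p-value (one-sided, H₁ less) = 0.61332
At α=0.1: p ≥ α → fail to reject H₀

reject H₀: no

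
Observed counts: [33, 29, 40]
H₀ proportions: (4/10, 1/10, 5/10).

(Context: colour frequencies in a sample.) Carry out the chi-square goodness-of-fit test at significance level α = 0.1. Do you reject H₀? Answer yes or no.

n = 102; E_i = n·p_i = [40.80, 10.20, 51.00]
χ² = (33−40.80)²/40.80 + (29−10.20)²/10.20 + (40−51.00)²/51.00 = 38.5147
df = 2
p-value (upper-tail) = 0.00000
At α=0.1: p < α → reject H₀

reject H₀: yes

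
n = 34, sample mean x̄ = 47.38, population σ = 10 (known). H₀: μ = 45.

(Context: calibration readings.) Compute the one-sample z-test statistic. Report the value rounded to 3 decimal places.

test statistic = 1.388

SE = σ/√n = 10/√34 = 1.7150
z = (x̄−μ₀)/SE = (47.38−45)/1.7150 = 1.3878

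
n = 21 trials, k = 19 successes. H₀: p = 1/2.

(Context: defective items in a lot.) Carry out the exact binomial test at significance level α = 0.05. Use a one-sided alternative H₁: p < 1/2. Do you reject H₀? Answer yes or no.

reject H₀: no

Exact binomial: n=21, k=19, p₀=1/2=0.5000
P(X≤19) from Σ C(n,i)·p₀^i·(1−p₀)^(n−i)
p-value (one-sided, H₁ less) = 0.99999
At α=0.05: p ≥ α → fail to reject H₀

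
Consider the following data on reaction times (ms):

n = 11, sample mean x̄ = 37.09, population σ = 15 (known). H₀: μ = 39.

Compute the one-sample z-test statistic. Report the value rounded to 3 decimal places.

test statistic = -0.422

SE = σ/√n = 15/√11 = 4.5227
z = (x̄−μ₀)/SE = (37.09−39)/4.5227 = -0.4223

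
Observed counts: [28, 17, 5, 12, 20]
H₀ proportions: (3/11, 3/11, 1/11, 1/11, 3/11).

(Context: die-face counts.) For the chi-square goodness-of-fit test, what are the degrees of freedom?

degrees of freedom = 4

df = k − 1 = 5 − 1 = 4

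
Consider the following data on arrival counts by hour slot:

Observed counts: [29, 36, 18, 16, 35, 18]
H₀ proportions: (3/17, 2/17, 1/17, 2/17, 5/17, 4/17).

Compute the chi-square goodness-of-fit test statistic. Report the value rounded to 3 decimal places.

test statistic = 38.840

n = 152; E_i = n·p_i = [26.82, 17.88, 8.94, 17.88, 44.71, 35.76]
χ² = (29−26.82)²/26.82 + (36−17.88)²/17.88 + (18−8.94)²/8.94 + (16−17.88)²/17.88 + (35−44.71)²/44.71 + (18−35.76)²/35.76 = 38.8399
df = 5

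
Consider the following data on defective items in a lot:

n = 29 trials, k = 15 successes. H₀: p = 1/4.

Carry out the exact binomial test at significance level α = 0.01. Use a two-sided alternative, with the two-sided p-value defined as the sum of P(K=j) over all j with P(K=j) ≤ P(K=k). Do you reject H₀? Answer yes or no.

reject H₀: yes

Exact binomial: n=29, k=15, p₀=1/4=0.2500
P(X=j) = C(n,j)·p₀^j·(1−p₀)^(n−j); p = Σ P(X=j) over j with P(X=j) ≤ P(X=15)
p-value (two-sided) = 0.00202
At α=0.01: p < α → reject H₀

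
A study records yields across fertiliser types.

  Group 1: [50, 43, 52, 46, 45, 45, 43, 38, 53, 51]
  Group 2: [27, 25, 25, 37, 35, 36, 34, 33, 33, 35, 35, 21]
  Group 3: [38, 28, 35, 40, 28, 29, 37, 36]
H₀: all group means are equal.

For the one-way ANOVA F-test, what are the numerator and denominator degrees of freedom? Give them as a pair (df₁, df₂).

k = 3 groups, N = 30 total
df = (k−1, N−k) = (3−1, 30−3) = (2, 27)

degrees of freedom = [2, 27]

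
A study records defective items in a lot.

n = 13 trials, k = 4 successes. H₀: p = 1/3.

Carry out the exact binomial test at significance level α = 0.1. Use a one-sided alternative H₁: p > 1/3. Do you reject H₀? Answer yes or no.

reject H₀: no

Exact binomial: n=13, k=4, p₀=1/3=0.3333
P(X≥4) from Σ C(n,i)·p₀^i·(1−p₀)^(n−i)
p-value (one-sided, H₁ greater) = 0.67758
At α=0.1: p ≥ α → fail to reject H₀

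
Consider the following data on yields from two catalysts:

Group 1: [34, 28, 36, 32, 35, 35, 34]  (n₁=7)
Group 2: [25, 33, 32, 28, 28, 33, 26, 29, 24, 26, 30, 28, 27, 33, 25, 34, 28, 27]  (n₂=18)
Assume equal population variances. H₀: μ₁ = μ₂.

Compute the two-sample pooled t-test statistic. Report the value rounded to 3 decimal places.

test statistic = 3.524

x̄₁=33.429, s₁=2.699, n₁=7
x̄₂=28.667, s₂=3.144, n₂=18
s_p² = [6·2.699² + 17·3.144²]/23 = 9.2050
SE = √(s_p²·(1/7+1/18)) = 1.3514
t = (33.429−28.667)/1.3514 = 3.5236
df = 23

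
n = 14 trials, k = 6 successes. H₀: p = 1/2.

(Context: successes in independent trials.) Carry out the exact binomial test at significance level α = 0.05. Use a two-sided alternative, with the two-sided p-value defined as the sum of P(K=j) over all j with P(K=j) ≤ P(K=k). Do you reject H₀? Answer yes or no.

Exact binomial: n=14, k=6, p₀=1/2=0.5000
P(X=j) = C(n,j)·p₀^j·(1−p₀)^(n−j); p = Σ P(X=j) over j with P(X=j) ≤ P(X=6)
p-value (two-sided) = 0.79053
At α=0.05: p ≥ α → fail to reject H₀

reject H₀: no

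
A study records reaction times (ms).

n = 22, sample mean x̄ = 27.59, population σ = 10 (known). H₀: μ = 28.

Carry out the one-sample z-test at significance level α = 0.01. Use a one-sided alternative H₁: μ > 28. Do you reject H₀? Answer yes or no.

reject H₀: no

SE = σ/√n = 10/√22 = 2.1320
z = (x̄−μ₀)/SE = (27.59−28)/2.1320 = -0.1923
p-value (one-sided, H₁ greater) = 0.57625
At α=0.01: p ≥ α → fail to reject H₀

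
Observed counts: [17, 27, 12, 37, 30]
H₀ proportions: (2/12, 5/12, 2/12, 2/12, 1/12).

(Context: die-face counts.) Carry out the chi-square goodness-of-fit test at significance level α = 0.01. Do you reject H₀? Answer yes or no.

n = 123; E_i = n·p_i = [20.50, 51.25, 20.50, 20.50, 10.25]
χ² = (17−20.50)²/20.50 + (27−51.25)²/51.25 + (12−20.50)²/20.50 + (37−20.50)²/20.50 + (30−10.25)²/10.25 = 66.9317
df = 4
p-value (upper-tail) = 0.00000
At α=0.01: p < α → reject H₀

reject H₀: yes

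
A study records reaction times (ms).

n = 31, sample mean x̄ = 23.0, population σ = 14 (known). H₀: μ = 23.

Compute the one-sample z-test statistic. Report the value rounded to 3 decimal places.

SE = σ/√n = 14/√31 = 2.5145
z = (x̄−μ₀)/SE = (23.0−23)/2.5145 = 0.0000

test statistic = 0.000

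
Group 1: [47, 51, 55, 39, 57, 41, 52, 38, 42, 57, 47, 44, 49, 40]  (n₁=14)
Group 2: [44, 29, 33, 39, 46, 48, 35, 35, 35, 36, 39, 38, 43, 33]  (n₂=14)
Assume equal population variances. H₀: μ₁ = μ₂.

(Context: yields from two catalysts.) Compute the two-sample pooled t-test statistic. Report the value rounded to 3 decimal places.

test statistic = 3.915

x̄₁=47.071, s₁=6.639, n₁=14
x̄₂=38.071, s₂=5.470, n₂=14
s_p² = [13·6.639² + 13·5.470²]/26 = 36.9945
SE = √(s_p²·(1/14+1/14)) = 2.2989
t = (47.071−38.071)/2.2989 = 3.9149
df = 26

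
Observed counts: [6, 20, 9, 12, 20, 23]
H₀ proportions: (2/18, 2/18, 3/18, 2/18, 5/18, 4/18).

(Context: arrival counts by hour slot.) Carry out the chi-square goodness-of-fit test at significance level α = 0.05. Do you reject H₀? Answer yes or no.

reject H₀: yes

n = 90; E_i = n·p_i = [10.00, 10.00, 15.00, 10.00, 25.00, 20.00]
χ² = (6−10.00)²/10.00 + (20−10.00)²/10.00 + (9−15.00)²/15.00 + (12−10.00)²/10.00 + (20−25.00)²/25.00 + (23−20.00)²/20.00 = 15.8500
df = 5
p-value (upper-tail) = 0.00729
At α=0.05: p < α → reject H₀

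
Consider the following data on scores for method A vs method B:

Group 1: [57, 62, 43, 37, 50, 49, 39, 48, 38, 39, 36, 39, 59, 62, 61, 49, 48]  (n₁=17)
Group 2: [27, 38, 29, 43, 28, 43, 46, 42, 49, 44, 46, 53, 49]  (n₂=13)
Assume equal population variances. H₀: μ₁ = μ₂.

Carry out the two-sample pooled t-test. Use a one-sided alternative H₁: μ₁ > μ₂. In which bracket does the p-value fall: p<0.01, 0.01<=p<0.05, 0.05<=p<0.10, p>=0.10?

p-value bracket: 0.01<=p<0.05

x̄₁=48.000, s₁=9.361, n₁=17
x̄₂=41.308, s₂=8.450, n₂=13
s_p² = [16·9.361² + 12·8.450²]/28 = 80.6703
SE = √(s_p²·(1/17+1/13)) = 3.3092
t = (48.000−41.308)/3.3092 = 2.0223
df = 28
p-value (one-sided, H₁ greater) = 0.02639
→ bracket: 0.01<=p<0.05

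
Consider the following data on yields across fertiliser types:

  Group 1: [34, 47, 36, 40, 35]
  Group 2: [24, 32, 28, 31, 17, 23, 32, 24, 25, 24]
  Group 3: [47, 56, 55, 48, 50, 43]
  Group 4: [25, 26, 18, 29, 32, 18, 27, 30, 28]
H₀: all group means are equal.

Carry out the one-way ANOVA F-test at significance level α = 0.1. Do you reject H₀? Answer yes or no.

reject H₀: yes

Group means [38.40, 26.00, 49.83, 25.89], grand mean 32.800
SSB = Σnᵢ(x̄ᵢ−x̄)² = 2789.878; SSW = ΣΣ(x−x̄ᵢ)² = 634.922
MSB = 2789.878/3 = 929.9593; MSW = 634.922/26 = 24.4201
F = MSB/MSW = 38.0817
df = (3, 26)
p-value (upper-tail) = 0.00000
At α=0.1: p < α → reject H₀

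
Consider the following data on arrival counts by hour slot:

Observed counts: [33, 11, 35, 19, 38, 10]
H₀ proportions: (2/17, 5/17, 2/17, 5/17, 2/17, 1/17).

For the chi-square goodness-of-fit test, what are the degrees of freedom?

degrees of freedom = 5

df = k − 1 = 6 − 1 = 5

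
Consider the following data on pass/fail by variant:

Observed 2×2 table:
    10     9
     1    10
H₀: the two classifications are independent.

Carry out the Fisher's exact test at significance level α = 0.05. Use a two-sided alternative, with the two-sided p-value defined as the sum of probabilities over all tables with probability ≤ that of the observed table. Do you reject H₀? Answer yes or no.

Margins: r₁=19, r₂=11, c₁=11, c₂=19, n=30
p_obs = C(19,10)·C(11,1)/C(30,11); sum pmf over tables with pmf ≤ p_obs
p-value (two-sided) = 0.02309
At α=0.05: p < α → reject H₀

reject H₀: yes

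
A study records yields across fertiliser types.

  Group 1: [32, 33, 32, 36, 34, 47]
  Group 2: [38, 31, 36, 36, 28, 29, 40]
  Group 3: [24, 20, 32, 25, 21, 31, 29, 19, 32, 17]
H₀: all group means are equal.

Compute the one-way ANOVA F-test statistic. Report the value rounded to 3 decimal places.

test statistic = 9.337

Group means [35.67, 34.00, 25.00], grand mean 30.522
SSB = Σnᵢ(x̄ᵢ−x̄)² = 548.406; SSW = ΣΣ(x−x̄ᵢ)² = 587.333
MSB = 548.406/2 = 274.2029; MSW = 587.333/20 = 29.3667
F = MSB/MSW = 9.3372
df = (2, 20)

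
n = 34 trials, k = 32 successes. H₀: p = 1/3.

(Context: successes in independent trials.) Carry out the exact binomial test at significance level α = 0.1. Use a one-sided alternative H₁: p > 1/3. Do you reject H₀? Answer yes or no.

Exact binomial: n=34, k=32, p₀=1/3=0.3333
P(X≥32) from Σ C(n,i)·p₀^i·(1−p₀)^(n−i)
p-value (one-sided, H₁ greater) = 0.00000
At α=0.1: p < α → reject H₀

reject H₀: yes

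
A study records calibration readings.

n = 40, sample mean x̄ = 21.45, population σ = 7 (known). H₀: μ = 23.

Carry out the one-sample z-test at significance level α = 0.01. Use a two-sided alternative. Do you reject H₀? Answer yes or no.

SE = σ/√n = 7/√40 = 1.1068
z = (x̄−μ₀)/SE = (21.45−23)/1.1068 = -1.4004
p-value (two-sided) = 0.16138
At α=0.01: p ≥ α → fail to reject H₀

reject H₀: no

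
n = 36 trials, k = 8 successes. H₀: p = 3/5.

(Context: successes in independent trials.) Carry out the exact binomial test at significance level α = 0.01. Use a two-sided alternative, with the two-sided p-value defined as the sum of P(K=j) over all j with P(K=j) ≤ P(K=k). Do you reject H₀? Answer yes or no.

Exact binomial: n=36, k=8, p₀=3/5=0.6000
P(X=j) = C(n,j)·p₀^j·(1−p₀)^(n−j); p = Σ P(X=j) over j with P(X=j) ≤ P(X=8)
p-value (two-sided) = 0.00001
At α=0.01: p < α → reject H₀

reject H₀: yes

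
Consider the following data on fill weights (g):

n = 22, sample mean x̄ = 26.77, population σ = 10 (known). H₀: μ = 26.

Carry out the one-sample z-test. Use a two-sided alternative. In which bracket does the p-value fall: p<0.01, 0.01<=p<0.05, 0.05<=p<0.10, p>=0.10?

p-value bracket: p>=0.10

SE = σ/√n = 10/√22 = 2.1320
z = (x̄−μ₀)/SE = (26.77−26)/2.1320 = 0.3612
p-value (two-sided) = 0.71798
→ bracket: p>=0.10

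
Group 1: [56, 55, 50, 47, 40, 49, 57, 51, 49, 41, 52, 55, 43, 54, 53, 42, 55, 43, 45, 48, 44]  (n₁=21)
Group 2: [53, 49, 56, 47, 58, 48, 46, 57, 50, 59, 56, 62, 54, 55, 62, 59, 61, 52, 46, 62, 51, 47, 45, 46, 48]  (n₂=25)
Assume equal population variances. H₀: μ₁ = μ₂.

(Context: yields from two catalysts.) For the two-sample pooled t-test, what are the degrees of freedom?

df = n₁ + n₂ − 2 = 21 + 25 − 2 = 44

degrees of freedom = 44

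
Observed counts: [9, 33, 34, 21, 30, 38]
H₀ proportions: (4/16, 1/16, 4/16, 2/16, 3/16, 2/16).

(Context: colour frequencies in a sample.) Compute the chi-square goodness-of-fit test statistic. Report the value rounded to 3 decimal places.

test statistic = 91.073

n = 165; E_i = n·p_i = [41.25, 10.31, 41.25, 20.62, 30.94, 20.62]
χ² = (9−41.25)²/41.25 + (33−10.31)²/10.31 + (34−41.25)²/41.25 + (21−20.62)²/20.62 + (30−30.94)²/30.94 + (38−20.62)²/20.62 = 91.0727
df = 5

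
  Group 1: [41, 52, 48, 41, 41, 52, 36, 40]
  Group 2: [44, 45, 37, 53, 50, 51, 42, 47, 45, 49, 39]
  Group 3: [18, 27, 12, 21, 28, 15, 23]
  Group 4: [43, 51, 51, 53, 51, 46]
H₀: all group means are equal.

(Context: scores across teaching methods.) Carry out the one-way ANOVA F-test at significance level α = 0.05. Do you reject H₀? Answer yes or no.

Group means [43.88, 45.64, 20.57, 49.17], grand mean 40.375
SSB = Σnᵢ(x̄ᵢ−x̄)² = 3611.532; SSW = ΣΣ(x−x̄ᵢ)² = 787.968
MSB = 3611.532/3 = 1203.8440; MSW = 787.968/28 = 28.1417
F = MSB/MSW = 42.7779
df = (3, 28)
p-value (upper-tail) = 0.00000
At α=0.05: p < α → reject H₀

reject H₀: yes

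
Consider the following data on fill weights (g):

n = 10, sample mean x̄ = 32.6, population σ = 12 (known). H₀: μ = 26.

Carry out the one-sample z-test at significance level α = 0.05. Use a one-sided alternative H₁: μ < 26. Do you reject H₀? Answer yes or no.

SE = σ/√n = 12/√10 = 3.7947
z = (x̄−μ₀)/SE = (32.6−26)/3.7947 = 1.7393
p-value (one-sided, H₁ less) = 0.95900
At α=0.05: p ≥ α → fail to reject H₀

reject H₀: no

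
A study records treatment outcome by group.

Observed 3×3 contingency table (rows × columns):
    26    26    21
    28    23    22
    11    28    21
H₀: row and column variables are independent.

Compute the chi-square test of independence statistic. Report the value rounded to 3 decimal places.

test statistic = 7.338

Row totals [73, 73, 60], col totals [65, 77, 64], n=206
χ² = (26−23.03)²/23.03 + (26−27.29)²/27.29 + (21−22.68)²/22.68 + (28−23.03)²/23.03 + (23−27.29)²/27.29 + (22−22.68)²/22.68 + (11−18.93)²/18.93 + (28−22.43)²/22.43 + (21−18.64)²/18.64 = 7.3380
df = 4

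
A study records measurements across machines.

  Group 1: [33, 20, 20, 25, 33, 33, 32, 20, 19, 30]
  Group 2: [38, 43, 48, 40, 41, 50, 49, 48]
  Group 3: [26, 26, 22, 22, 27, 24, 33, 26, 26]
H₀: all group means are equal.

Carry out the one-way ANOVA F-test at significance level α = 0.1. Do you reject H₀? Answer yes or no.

reject H₀: yes

Group means [26.50, 44.62, 25.78], grand mean 31.630
SSB = Σnᵢ(x̄ᵢ−x̄)² = 1922.366; SSW = ΣΣ(x−x̄ᵢ)² = 591.931
MSB = 1922.366/2 = 961.1829; MSW = 591.931/24 = 24.6638
F = MSB/MSW = 38.9714
df = (2, 24)
p-value (upper-tail) = 0.00000
At α=0.1: p < α → reject H₀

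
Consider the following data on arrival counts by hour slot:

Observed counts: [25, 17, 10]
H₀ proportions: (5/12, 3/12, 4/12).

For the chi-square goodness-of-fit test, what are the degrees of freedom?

df = k − 1 = 3 − 1 = 2

degrees of freedom = 2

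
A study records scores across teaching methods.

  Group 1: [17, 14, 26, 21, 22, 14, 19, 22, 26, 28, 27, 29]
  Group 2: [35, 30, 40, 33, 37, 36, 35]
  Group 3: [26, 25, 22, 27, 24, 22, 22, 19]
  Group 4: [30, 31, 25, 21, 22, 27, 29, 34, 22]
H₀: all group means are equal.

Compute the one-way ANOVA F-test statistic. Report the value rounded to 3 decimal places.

Group means [22.08, 35.14, 23.38, 26.78], grand mean 26.083
SSB = Σnᵢ(x̄ᵢ−x̄)² = 829.546; SSW = ΣΣ(x−x̄ᵢ)² = 579.204
MSB = 829.546/3 = 276.5152; MSW = 579.204/32 = 18.1001
F = MSB/MSW = 15.2770
df = (3, 32)

test statistic = 15.277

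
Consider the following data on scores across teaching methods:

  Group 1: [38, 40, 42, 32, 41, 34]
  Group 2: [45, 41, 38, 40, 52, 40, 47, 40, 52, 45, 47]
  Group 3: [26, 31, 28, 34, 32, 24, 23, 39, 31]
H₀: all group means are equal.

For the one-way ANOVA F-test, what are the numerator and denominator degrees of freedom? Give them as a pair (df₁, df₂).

degrees of freedom = [2, 23]

k = 3 groups, N = 26 total
df = (k−1, N−k) = (3−1, 26−3) = (2, 23)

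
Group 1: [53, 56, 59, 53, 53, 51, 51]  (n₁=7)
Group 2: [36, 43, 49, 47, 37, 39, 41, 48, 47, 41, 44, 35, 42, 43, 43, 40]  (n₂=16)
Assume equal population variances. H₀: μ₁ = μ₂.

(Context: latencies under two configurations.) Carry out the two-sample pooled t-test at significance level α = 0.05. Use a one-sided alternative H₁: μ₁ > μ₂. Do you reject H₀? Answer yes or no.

reject H₀: yes

x̄₁=53.714, s₁=2.870, n₁=7
x̄₂=42.188, s₂=4.215, n₂=16
s_p² = [6·2.870² + 15·4.215²]/21 = 15.0412
SE = √(s_p²·(1/7+1/16)) = 1.7575
t = (53.714−42.188)/1.7575 = 6.5586
df = 21
p-value (one-sided, H₁ greater) = 0.00000
At α=0.05: p < α → reject H₀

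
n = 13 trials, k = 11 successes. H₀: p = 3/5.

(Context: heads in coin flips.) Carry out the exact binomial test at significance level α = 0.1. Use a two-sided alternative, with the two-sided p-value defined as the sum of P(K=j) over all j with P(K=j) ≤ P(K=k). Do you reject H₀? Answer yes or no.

reject H₀: yes

Exact binomial: n=13, k=11, p₀=3/5=0.6000
P(X=j) = C(n,j)·p₀^j·(1−p₀)^(n−j); p = Σ P(X=j) over j with P(X=j) ≤ P(X=11)
p-value (two-sided) = 0.08999
At α=0.1: p < α → reject H₀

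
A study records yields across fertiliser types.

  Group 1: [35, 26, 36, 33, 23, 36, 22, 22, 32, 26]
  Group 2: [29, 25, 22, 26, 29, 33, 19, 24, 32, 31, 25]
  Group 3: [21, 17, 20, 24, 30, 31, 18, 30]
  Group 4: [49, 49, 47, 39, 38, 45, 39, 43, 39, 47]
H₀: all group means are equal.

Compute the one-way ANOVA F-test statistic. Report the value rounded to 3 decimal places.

Group means [29.10, 26.82, 23.88, 43.50], grand mean 31.077
SSB = Σnᵢ(x̄ᵢ−x̄)² = 2196.858; SSW = ΣΣ(x−x̄ᵢ)² = 911.911
MSB = 2196.858/3 = 732.2860; MSW = 911.911/35 = 26.0546
F = MSB/MSW = 28.1058
df = (3, 35)

test statistic = 28.106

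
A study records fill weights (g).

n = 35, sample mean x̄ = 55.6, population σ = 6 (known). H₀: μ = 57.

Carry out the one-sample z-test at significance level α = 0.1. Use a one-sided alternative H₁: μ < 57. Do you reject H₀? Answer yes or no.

reject H₀: yes

SE = σ/√n = 6/√35 = 1.0142
z = (x̄−μ₀)/SE = (55.6−57)/1.0142 = -1.3804
p-value (one-sided, H₁ less) = 0.08373
At α=0.1: p < α → reject H₀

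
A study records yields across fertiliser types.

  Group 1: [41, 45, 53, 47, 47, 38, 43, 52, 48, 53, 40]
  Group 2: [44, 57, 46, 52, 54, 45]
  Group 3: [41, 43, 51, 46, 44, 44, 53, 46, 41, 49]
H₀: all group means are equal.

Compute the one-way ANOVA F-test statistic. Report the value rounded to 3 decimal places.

test statistic = 1.365

Group means [46.09, 49.67, 45.80], grand mean 46.778
SSB = Σnᵢ(x̄ᵢ−x̄)² = 64.824; SSW = ΣΣ(x−x̄ᵢ)² = 569.842
MSB = 64.824/2 = 32.4121; MSW = 569.842/24 = 23.7434
F = MSB/MSW = 1.3651
df = (2, 24)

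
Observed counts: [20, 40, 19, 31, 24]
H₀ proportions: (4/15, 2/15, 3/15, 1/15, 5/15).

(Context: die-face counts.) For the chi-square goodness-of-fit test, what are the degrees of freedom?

degrees of freedom = 4

df = k − 1 = 5 − 1 = 4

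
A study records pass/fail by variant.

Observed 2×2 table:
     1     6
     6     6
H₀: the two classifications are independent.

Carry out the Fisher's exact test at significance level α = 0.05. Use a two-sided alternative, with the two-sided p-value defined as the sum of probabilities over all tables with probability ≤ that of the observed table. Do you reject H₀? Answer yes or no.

Margins: r₁=7, r₂=12, c₁=7, c₂=12, n=19
p_obs = C(7,1)·C(12,6)/C(19,7); sum pmf over tables with pmf ≤ p_obs
p-value (two-sided) = 0.17328
At α=0.05: p ≥ α → fail to reject H₀

reject H₀: no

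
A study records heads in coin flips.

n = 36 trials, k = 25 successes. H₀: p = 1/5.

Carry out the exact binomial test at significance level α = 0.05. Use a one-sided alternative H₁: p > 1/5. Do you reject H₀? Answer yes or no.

reject H₀: yes

Exact binomial: n=36, k=25, p₀=1/5=0.2000
P(X≥25) from Σ C(n,i)·p₀^i·(1−p₀)^(n−i)
p-value (one-sided, H₁ greater) = 0.00000
At α=0.05: p < α → reject H₀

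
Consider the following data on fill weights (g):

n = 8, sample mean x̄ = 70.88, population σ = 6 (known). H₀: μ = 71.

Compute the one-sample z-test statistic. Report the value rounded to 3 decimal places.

test statistic = -0.057

SE = σ/√n = 6/√8 = 2.1213
z = (x̄−μ₀)/SE = (70.88−71)/2.1213 = -0.0566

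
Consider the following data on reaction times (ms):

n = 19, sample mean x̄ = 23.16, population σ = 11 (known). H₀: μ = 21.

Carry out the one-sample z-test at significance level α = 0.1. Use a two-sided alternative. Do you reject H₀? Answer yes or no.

reject H₀: no

SE = σ/√n = 11/√19 = 2.5236
z = (x̄−μ₀)/SE = (23.16−21)/2.5236 = 0.8559
p-value (two-sided) = 0.39204
At α=0.1: p ≥ α → fail to reject H₀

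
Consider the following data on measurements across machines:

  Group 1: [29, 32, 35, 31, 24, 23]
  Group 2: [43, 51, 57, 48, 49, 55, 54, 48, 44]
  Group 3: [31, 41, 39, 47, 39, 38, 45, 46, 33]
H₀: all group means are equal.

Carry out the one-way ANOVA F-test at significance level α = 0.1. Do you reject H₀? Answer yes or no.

reject H₀: yes

Group means [29.00, 49.89, 39.89], grand mean 40.917
SSB = Σnᵢ(x̄ᵢ−x̄)² = 1586.056; SSW = ΣΣ(x−x̄ᵢ)² = 541.778
MSB = 1586.056/2 = 793.0278; MSW = 541.778/21 = 25.7989
F = MSB/MSW = 30.7388
df = (2, 21)
p-value (upper-tail) = 0.00000
At α=0.1: p < α → reject H₀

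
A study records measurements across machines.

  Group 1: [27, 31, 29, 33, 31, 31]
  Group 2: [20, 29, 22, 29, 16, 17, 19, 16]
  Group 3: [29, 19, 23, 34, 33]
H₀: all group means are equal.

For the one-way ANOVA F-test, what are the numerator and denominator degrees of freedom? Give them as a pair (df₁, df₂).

k = 3 groups, N = 19 total
df = (k−1, N−k) = (3−1, 19−3) = (2, 16)

degrees of freedom = [2, 16]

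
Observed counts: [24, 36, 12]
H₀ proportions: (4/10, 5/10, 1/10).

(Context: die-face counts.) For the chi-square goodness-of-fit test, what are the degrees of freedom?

degrees of freedom = 2

df = k − 1 = 3 − 1 = 2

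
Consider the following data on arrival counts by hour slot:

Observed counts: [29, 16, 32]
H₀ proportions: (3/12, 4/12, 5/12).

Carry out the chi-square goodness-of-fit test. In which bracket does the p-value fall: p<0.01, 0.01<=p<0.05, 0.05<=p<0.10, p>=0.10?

n = 77; E_i = n·p_i = [19.25, 25.67, 32.08]
χ² = (29−19.25)²/19.25 + (16−25.67)²/25.67 + (32−32.08)²/32.08 = 8.5792
df = 2
p-value (upper-tail) = 0.01371
→ bracket: 0.01<=p<0.05

p-value bracket: 0.01<=p<0.05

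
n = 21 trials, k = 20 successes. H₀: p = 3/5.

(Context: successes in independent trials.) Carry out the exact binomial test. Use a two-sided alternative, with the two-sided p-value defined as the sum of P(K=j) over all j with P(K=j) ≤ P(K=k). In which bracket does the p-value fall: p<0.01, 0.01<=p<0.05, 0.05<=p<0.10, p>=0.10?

p-value bracket: p<0.01

Exact binomial: n=21, k=20, p₀=3/5=0.6000
P(X=j) = C(n,j)·p₀^j·(1−p₀)^(n−j); p = Σ P(X=j) over j with P(X=j) ≤ P(X=20)
p-value (two-sided) = 0.00048
→ bracket: p<0.01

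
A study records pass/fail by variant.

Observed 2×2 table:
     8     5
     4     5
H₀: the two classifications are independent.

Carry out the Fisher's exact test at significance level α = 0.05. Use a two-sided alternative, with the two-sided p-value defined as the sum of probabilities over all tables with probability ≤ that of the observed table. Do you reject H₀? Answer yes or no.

Margins: r₁=13, r₂=9, c₁=12, c₂=10, n=22
p_obs = C(13,8)·C(9,4)/C(22,12); sum pmf over tables with pmf ≤ p_obs
p-value (two-sided) = 0.66563
At α=0.05: p ≥ α → fail to reject H₀

reject H₀: no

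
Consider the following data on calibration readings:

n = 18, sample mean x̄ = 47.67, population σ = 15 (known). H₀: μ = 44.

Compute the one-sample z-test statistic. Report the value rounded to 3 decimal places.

SE = σ/√n = 15/√18 = 3.5355
z = (x̄−μ₀)/SE = (47.67−44)/3.5355 = 1.0380

test statistic = 1.038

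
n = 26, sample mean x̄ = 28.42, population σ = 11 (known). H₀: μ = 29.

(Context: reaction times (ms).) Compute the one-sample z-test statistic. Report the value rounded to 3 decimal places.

test statistic = -0.269

SE = σ/√n = 11/√26 = 2.1573
z = (x̄−μ₀)/SE = (28.42−29)/2.1573 = -0.2689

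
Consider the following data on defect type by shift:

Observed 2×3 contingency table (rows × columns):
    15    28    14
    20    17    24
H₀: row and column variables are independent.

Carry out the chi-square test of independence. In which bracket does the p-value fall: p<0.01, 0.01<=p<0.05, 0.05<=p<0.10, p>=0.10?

Row totals [57, 61], col totals [35, 45, 38], n=118
χ² = (15−16.91)²/16.91 + (28−21.74)²/21.74 + (14−18.36)²/18.36 + (20−18.09)²/18.09 + (17−23.26)²/23.26 + (24−19.64)²/19.64 = 5.9059
df = 2
p-value (upper-tail) = 0.05218
→ bracket: 0.05<=p<0.10

p-value bracket: 0.05<=p<0.10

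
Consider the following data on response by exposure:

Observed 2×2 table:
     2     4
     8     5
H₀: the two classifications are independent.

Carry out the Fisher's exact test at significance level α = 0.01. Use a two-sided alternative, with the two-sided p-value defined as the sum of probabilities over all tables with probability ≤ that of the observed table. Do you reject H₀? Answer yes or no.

Margins: r₁=6, r₂=13, c₁=10, c₂=9, n=19
p_obs = C(6,2)·C(13,8)/C(19,10); sum pmf over tables with pmf ≤ p_obs
p-value (two-sided) = 0.34985
At α=0.01: p ≥ α → fail to reject H₀

reject H₀: no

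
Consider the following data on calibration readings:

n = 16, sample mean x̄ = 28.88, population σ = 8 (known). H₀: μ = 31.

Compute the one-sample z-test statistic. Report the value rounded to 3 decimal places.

SE = σ/√n = 8/√16 = 2.0000
z = (x̄−μ₀)/SE = (28.88−31)/2.0000 = -1.0600

test statistic = -1.060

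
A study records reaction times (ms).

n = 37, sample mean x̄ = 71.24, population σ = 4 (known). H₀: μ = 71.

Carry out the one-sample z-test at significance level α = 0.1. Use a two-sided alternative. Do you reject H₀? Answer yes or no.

reject H₀: no

SE = σ/√n = 4/√37 = 0.6576
z = (x̄−μ₀)/SE = (71.24−71)/0.6576 = 0.3650
p-value (two-sided) = 0.71514
At α=0.1: p ≥ α → fail to reject H₀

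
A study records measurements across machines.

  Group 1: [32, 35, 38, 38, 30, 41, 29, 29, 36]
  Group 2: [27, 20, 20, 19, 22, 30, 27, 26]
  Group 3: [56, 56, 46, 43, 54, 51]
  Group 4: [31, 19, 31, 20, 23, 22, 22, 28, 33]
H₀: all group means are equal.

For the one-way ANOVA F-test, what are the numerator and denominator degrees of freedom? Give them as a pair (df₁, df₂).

k = 4 groups, N = 32 total
df = (k−1, N−k) = (4−1, 32−4) = (3, 28)

degrees of freedom = [3, 28]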